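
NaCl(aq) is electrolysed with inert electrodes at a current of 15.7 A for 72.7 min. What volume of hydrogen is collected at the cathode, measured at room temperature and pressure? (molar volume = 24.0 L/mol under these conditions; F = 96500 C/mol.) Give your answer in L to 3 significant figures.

8.52 L

Charge passed = 15.7 × 4362 = 68480 C
Moles of electrons = 68480 / 96500 = 0.7096 mol
2H⁺ + 2e⁻ → H₂, so n(H₂) = 0.7096 / 2 = 0.3548 mol
V = 0.3548 × 24.0 = 8.515 L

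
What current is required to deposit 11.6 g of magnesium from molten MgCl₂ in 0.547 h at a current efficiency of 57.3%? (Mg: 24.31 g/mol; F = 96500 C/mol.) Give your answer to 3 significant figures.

81.6 A

n(Mg) = 11.6 / 24.31 = 0.4772 mol
Mg²⁺ + 2e⁻ → Mg, so n(e⁻) = 2 × 0.4772 = 0.9544 mol
Q = 0.9544 × 96500 / 0.573 = 1.607×10^5 C
I = Q / t = 1.607×10^5 / 1969.2 s = 81.6 A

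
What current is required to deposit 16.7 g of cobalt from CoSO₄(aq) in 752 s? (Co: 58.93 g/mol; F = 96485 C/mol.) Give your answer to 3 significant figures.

n(Co) = 16.7 / 58.93 = 0.2834 mol
Co²⁺ + 2e⁻ → Co, so n(e⁻) = 2 × 0.2834 = 0.5668 mol
Q = 0.5668 × 96485 = 54690 C
I = Q / t = 54690 / 752 s = 72.7 A

72.7 A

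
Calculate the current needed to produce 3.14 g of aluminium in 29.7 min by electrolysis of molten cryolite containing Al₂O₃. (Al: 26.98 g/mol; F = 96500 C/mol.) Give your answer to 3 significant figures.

18.9 A

n(Al) = 3.14 / 26.98 = 0.1164 mol
Al³⁺ + 3e⁻ → Al, so n(e⁻) = 3 × 0.1164 = 0.3492 mol
Q = 0.3492 × 96500 = 33700 C
I = Q / t = 33700 / 1782 s = 18.9 A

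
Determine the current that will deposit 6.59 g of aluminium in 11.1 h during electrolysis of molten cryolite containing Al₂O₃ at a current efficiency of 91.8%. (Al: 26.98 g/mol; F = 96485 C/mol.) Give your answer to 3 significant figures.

1.93 A

n(Al) = 6.59 / 26.98 = 0.2443 mol
Al³⁺ + 3e⁻ → Al, so n(e⁻) = 3 × 0.2443 = 0.7329 mol
Q = 0.7329 × 96485 / 0.918 = 77030 C
I = Q / t = 77030 / 39960 s = 1.93 A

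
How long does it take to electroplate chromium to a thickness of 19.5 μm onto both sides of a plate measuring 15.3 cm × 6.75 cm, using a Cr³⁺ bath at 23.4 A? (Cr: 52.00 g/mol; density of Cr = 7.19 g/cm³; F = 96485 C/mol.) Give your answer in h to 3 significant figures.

0.191 h

Plated area = 2 × 15.3 × 6.75 = 206.6 cm²
Volume = 206.6 × 19.5×10⁻⁴ cm = 0.4029 cm³
m(Cr) = 0.4029 × 7.19 = 2.897 g
n(Cr) = 2.897 / 52.00 = 0.05571 mol; n(e⁻) = 3 × 0.05571 = 0.1671 mol
Q = 0.1671 × 96485 = 16120 C
t = 16120 / 23.4 = 688.9 s = 0.191 h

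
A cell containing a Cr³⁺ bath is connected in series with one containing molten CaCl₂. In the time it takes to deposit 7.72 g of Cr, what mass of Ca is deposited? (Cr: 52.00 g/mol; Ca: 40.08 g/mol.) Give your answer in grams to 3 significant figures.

8.93 g

n(Cr) = 7.72 / 52.00 = 0.1485 mol
Cr³⁺ + 3e⁻ → Cr, so n(e⁻) = 3 × 0.1485 = 0.4455 mol
In series, the same 0.4455 mol of electrons flows through the second cell.
Ca²⁺ + 2e⁻ → Ca, so n(Ca) = 0.4455 / 2 = 0.2228 mol
m(Ca) = 0.2228 × 40.08 = 8.93 g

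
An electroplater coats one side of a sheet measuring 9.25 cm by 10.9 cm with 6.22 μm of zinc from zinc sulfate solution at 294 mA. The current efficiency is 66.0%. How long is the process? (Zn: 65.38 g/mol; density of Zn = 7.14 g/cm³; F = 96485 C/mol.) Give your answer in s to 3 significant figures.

6810 s

Plated area = 9.25 × 10.9 = 100.8 cm²
Volume = 100.8 × 6.22×10⁻⁴ cm = 0.06270 cm³
m(Zn) = 0.06270 × 7.14 = 0.4477 g
n(Zn) = 0.4477 / 65.38 = 0.006848 mol; n(e⁻) = 2 × 0.006848 = 0.01370 mol
Q = 0.01370 × 96485 / 0.660 = 2003 C
t = 2003 / 0.294 = 6813 s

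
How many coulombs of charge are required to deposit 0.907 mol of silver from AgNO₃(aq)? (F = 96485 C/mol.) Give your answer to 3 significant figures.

87500 C

Ag⁺ + e⁻ → Ag, so n(e⁻) = 1 × 0.907 = 0.9070 mol
Q = 0.9070 × 96485 = 87510 C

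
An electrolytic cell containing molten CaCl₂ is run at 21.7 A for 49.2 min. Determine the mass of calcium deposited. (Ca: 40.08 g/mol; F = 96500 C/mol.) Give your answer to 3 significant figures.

13.3 g

Charge passed = 21.7 × 2952 = 64060 C
n(e⁻) = Q/F = 64060/96500 = 0.6638 mol
Ca²⁺ + 2e⁻ → Ca, so n(Ca) = 0.6638 / 2 = 0.3319 mol
m = 0.3319 × 40.08 = 13.3 g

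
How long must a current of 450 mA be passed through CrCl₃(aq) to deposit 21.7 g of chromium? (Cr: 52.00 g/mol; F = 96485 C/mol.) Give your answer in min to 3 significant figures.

n(Cr) = 21.7 / 52.00 = 0.4173 mol
Cr³⁺ + 3e⁻ → Cr, so n(e⁻) = 3 × 0.4173 = 1.252 mol
Q = 1.252 × 96485 = 1.208×10^5 C
t = Q / I = 1.208×10^5 / 0.450 = 2.684×10^5 s = 4470 min

4470 min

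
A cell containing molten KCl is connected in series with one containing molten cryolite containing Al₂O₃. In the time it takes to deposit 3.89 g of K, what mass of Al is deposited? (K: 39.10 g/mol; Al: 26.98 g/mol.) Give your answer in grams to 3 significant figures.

0.895 g

n(K) = 3.89 / 39.10 = 0.09949 mol
K⁺ + e⁻ → K, so n(e⁻) = 0.09949 mol
The cells are in series, so the same charge (and hence the same n(e⁻) = 0.09949 mol) passes through both.
Al³⁺ + 3e⁻ → Al, so n(Al) = 0.09949 / 3 = 0.03316 mol
m(Al) = 0.03316 × 26.98 = 0.895 g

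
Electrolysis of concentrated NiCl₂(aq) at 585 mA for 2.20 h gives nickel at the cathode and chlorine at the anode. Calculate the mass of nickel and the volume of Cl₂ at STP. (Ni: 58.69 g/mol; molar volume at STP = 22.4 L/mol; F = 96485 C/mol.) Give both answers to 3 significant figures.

Q = 0.585 × 7920 = 4633 C; n(e⁻) = 4633 / 96485 = 0.04802 mol
Cathode: Ni²⁺ + 2e⁻ → Ni → n(Ni) = 0.04802/2 = 0.02401 mol → 1.41 g
Anode: 2Cl⁻ → Cl₂ + 2e⁻ → n(Cl₂) = 0.04802/2 = 0.02401 mol → 0.538 L

1.41 g Ni; 0.538 L Cl₂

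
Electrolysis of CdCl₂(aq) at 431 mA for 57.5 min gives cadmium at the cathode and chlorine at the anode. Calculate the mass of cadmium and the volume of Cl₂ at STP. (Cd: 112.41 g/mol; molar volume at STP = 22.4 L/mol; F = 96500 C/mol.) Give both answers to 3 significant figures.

0.866 g Cd; 0.173 L Cl₂

Q = 0.431 × 3450 = 1487 C; n(e⁻) = 1487 / 96500 = 0.01541 mol
Cathode: Cd²⁺ + 2e⁻ → Cd → n(Cd) = 0.01541/2 = 0.007705 mol → 0.866 g
Anode: 2Cl⁻ → Cl₂ + 2e⁻ → n(Cl₂) = 0.01541/2 = 0.007705 mol → 0.173 L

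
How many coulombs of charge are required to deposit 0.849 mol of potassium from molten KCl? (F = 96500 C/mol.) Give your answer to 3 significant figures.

81900 C

K⁺ + e⁻ → K, so n(e⁻) = 1 × 0.849 = 0.8490 mol
Q = 0.8490 × 96500 = 81930 C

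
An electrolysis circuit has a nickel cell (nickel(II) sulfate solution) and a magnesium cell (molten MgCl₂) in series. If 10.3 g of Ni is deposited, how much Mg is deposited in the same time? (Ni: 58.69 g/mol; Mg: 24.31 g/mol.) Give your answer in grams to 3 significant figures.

4.27 g

n(Ni) = 10.3 / 58.69 = 0.1755 mol
Ni²⁺ + 2e⁻ → Ni, so n(e⁻) = 2 × 0.1755 = 0.3510 mol
Since the cells are in series, n(e⁻) in the Mg cell is also 0.3510 mol.
Mg²⁺ + 2e⁻ → Mg, so n(Mg) = 0.3510 / 2 = 0.1755 mol
m(Mg) = 0.1755 × 24.31 = 4.27 g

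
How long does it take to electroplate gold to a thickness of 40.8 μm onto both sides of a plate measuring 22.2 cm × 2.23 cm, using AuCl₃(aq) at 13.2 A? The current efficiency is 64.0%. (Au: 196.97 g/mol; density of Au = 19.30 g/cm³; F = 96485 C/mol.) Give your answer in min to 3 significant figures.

22.6 min

Plated area = 2 × 22.2 × 2.23 = 99.01 cm²
Volume = 99.01 × 40.8×10⁻⁴ cm = 0.4040 cm³
m(Au) = 0.4040 × 19.30 = 7.797 g
n(Au) = 7.797 / 196.97 = 0.03958 mol; n(e⁻) = 3 × 0.03958 = 0.1187 mol
Q = 0.1187 × 96485 / 0.640 = 17890 C
t = 17890 / 13.2 = 1355 s = 22.6 min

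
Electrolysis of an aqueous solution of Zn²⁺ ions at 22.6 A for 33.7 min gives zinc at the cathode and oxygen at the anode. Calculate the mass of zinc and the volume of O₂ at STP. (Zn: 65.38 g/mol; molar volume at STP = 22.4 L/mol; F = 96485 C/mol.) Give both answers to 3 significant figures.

Q = 22.6 × 2022 = 45700 C; n(e⁻) = 45700 / 96485 = 0.4736 mol
Cathode: Zn²⁺ + 2e⁻ → Zn → n(Zn) = 0.4736/2 = 0.2368 mol → 15.5 g
Anode: 2H₂O → O₂ + 4H⁺ + 4e⁻ → n(O₂) = 0.4736/4 = 0.1184 mol → 2.65 L

15.5 g Zn; 2.65 L O₂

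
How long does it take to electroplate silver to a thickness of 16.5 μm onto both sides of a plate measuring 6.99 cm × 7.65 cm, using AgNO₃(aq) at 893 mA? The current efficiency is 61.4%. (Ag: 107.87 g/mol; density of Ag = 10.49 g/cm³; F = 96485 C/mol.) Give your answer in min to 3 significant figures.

Plated area = 2 × 6.99 × 7.65 = 106.9 cm²
Volume = 106.9 × 16.5×10⁻⁴ cm = 0.1764 cm³
m(Ag) = 0.1764 × 10.49 = 1.850 g
n(Ag) = 1.850 / 107.87 = 0.01715 mol; n(e⁻) = 0.01715 mol
Q = 0.01715 × 96485 / 0.614 = 2695 C
t = 2695 / 0.893 = 3018 s = 50.3 min

50.3 min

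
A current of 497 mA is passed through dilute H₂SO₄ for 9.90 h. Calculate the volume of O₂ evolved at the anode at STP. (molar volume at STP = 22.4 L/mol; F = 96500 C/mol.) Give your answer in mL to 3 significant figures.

Charge passed = 0.497 × 35640 = 17710 C
n(e⁻) = Q/F = 17710/96500 = 0.1835 mol
2H₂O → O₂ + 4H⁺ + 4e⁻, so n(O₂) = 0.1835 / 4 = 0.04588 mol
V = 0.04588 × 22.4 = 1.028 L
= 1030 mL

1030 mL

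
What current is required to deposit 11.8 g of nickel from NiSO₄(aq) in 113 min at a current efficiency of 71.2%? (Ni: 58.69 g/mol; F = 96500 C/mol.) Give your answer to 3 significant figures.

n(Ni) = 11.8 / 58.69 = 0.2011 mol
Ni²⁺ + 2e⁻ → Ni, so n(e⁻) = 2 × 0.2011 = 0.4022 mol
Q = 0.4022 × 96500 / 0.712 = 54510 C
I = Q / t = 54510 / 6780 s = 8.04 A

8.04 A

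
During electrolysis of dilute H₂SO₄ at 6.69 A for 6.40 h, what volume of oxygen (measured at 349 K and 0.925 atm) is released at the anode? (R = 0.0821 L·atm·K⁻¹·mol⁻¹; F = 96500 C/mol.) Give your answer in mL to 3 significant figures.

Q = 6.69 A × 23040 s = 1.541×10^5 C
Moles of electrons = 1.541×10^5 / 96500 = 1.597 mol
2H₂O → O₂ + 4H⁺ + 4e⁻, so n(O₂) = 1.597 / 4 = 0.3993 mol
V = nRT/P = 0.3993 × 0.0821 × 349 / 0.925 = 12.37 L
= 12400 mL

12400 mL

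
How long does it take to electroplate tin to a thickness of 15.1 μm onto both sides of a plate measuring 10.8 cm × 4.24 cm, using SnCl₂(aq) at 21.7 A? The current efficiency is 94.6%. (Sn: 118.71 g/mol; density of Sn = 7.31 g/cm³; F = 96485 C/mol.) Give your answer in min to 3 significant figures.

Plated area = 2 × 10.8 × 4.24 = 91.58 cm²
Volume = 91.58 × 15.1×10⁻⁴ cm = 0.1383 cm³
m(Sn) = 0.1383 × 7.31 = 1.011 g
n(Sn) = 1.011 / 118.71 = 0.008517 mol; n(e⁻) = 2 × 0.008517 = 0.01703 mol
Q = 0.01703 × 96485 / 0.946 = 1737 C
t = 1737 / 21.7 = 80.05 s = 1.33 min

1.33 min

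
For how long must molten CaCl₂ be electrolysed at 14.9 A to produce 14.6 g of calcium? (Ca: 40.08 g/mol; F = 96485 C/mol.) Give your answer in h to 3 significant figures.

n(Ca) = 14.6 / 40.08 = 0.3643 mol
Ca²⁺ + 2e⁻ → Ca, so n(e⁻) = 2 × 0.3643 = 0.7286 mol
Q = 0.7286 × 96485 = 70300 C
t = Q / I = 70300 / 14.9 = 4718 s = 1.31 h

1.31 h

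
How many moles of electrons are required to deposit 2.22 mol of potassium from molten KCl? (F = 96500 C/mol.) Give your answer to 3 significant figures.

K⁺ + e⁻ → K, so n(e⁻) = 1 × 2.22 = 2.220 mol

2.22 mol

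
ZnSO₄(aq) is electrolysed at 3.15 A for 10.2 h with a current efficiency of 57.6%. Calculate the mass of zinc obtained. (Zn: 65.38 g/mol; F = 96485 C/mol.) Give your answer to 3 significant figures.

Q = 3.15 × 36720 = 1.157×10^5 C
n(e⁻) = 1.157×10^5 / 96485 = 1.199 mol
Zn²⁺ + 2e⁻ → Zn, so theoretical m(Zn) = 0.5995 × 65.38 = 39.20 g
Actual mass = 57.6% × 39.20 = 22.6 g

22.6 g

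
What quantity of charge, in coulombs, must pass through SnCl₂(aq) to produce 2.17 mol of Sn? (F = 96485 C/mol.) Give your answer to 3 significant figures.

Sn²⁺ + 2e⁻ → Sn, so n(e⁻) = 2 × 2.17 = 4.340 mol
Q = 4.340 × 96485 = 4.187×10^5 C

4.19×10^5 C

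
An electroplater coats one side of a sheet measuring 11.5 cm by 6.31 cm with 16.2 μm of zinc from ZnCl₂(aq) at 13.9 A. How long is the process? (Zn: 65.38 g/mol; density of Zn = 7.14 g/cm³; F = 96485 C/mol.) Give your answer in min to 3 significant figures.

2.97 min

Plated area = 11.5 × 6.31 = 72.57 cm²
Volume = 72.57 × 16.2×10⁻⁴ cm = 0.1176 cm³
m(Zn) = 0.1176 × 7.14 = 0.8397 g
n(Zn) = 0.8397 / 65.38 = 0.01284 mol; n(e⁻) = 2 × 0.01284 = 0.02568 mol
Q = 0.02568 × 96485 = 2478 C
t = 2478 / 13.9 = 178.3 s = 2.97 min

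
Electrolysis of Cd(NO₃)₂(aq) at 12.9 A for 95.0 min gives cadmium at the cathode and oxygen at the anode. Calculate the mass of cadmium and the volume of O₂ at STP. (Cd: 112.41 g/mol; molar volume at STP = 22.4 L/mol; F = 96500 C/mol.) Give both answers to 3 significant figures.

Q = 12.9 × 5700 = 73530 C; n(e⁻) = 73530 / 96500 = 0.7620 mol
Cathode: Cd²⁺ + 2e⁻ → Cd → n(Cd) = 0.7620/2 = 0.3810 mol → 42.8 g
Anode: 2H₂O → O₂ + 4H⁺ + 4e⁻ → n(O₂) = 0.7620/4 = 0.1905 mol → 4.27 L

42.8 g Cd; 4.27 L O₂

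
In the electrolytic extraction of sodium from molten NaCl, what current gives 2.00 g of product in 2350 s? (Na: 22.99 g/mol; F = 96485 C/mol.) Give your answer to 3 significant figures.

3.57 A

n(Na) = 2.00 / 22.99 = 0.08699 mol
Na⁺ + e⁻ → Na, so n(e⁻) = 0.08699 mol
Q = 0.08699 × 96485 = 8393 C
I = Q / t = 8393 / 2350 s = 3.57 A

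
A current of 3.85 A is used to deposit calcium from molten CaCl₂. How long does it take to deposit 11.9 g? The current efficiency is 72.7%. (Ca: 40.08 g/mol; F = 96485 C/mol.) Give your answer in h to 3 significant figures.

n(Ca) = 11.9 / 40.08 = 0.2969 mol
Ca²⁺ + 2e⁻ → Ca, so n(e⁻) = 2 × 0.2969 = 0.5938 mol
Q = 0.5938 × 96485 / 0.727 = 78810 C
t = Q / I = 78810 / 3.85 = 20470 s = 5.69 h

5.69 h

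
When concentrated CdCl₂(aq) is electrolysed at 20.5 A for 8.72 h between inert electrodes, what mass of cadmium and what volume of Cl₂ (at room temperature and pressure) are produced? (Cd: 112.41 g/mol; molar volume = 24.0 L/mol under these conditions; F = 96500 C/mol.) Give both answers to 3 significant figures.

Q = 20.5 × 31392 = 6.435×10^5 C; n(e⁻) = 6.435×10^5 / 96500 = 6.668 mol
Cathode: Cd²⁺ + 2e⁻ → Cd → n(Cd) = 6.668/2 = 3.334 mol → 375 g
Anode: 2Cl⁻ → Cl₂ + 2e⁻ → n(Cl₂) = 6.668/2 = 3.334 mol → 80.0 L

375 g Cd; 80.0 L Cl₂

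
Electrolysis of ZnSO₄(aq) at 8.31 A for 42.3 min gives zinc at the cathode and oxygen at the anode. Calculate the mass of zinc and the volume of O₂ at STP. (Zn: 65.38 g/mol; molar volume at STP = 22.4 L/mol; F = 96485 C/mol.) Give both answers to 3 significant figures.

Q = 8.31 × 2538 = 21090 C; n(e⁻) = 21090 / 96485 = 0.2186 mol
Cathode: Zn²⁺ + 2e⁻ → Zn → n(Zn) = 0.2186/2 = 0.1093 mol → 7.15 g
Anode: 2H₂O → O₂ + 4H⁺ + 4e⁻ → n(O₂) = 0.2186/4 = 0.05465 mol → 1.22 L

7.15 g Zn; 1.22 L O₂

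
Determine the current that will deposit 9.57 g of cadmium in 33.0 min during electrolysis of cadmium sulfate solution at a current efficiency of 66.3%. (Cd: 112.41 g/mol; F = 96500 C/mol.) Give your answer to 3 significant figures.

n(Cd) = 9.57 / 112.41 = 0.08513 mol
Cd²⁺ + 2e⁻ → Cd, so n(e⁻) = 2 × 0.08513 = 0.1703 mol
Q = 0.1703 × 96500 / 0.663 = 24790 C
I = Q / t = 24790 / 1980 s = 12.5 A

12.5 A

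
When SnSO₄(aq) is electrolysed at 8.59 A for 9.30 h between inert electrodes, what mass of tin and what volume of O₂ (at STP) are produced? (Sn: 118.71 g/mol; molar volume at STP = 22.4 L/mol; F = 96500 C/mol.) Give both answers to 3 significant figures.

177 g Sn; 16.7 L O₂

Q = 8.59 × 33480 = 2.876×10^5 C; n(e⁻) = 2.876×10^5 / 96500 = 2.980 mol
Cathode: Sn²⁺ + 2e⁻ → Sn → n(Sn) = 2.980/2 = 1.490 mol → 177 g
Anode: 2H₂O → O₂ + 4H⁺ + 4e⁻ → n(O₂) = 2.980/4 = 0.7450 mol → 16.7 L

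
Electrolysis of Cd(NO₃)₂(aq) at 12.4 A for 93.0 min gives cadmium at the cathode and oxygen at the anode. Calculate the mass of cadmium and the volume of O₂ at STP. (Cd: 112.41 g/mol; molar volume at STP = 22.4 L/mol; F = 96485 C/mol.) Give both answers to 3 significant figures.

Q = 12.4 × 5580 = 69190 C; n(e⁻) = 69190 / 96485 = 0.7171 mol
Cathode: Cd²⁺ + 2e⁻ → Cd → n(Cd) = 0.7171/2 = 0.3586 mol → 40.3 g
Anode: 2H₂O → O₂ + 4H⁺ + 4e⁻ → n(O₂) = 0.7171/4 = 0.1793 mol → 4.02 L

40.3 g Cd; 4.02 L O₂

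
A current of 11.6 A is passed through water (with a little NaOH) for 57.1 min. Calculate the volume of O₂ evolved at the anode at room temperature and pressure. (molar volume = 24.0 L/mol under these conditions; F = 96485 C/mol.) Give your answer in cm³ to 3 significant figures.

2470 cm³

Charge passed = 11.6 × 3426 = 39740 C
n(e⁻) = 39740 / 96485 = 0.4119 mol
2H₂O → O₂ + 4H⁺ + 4e⁻, so n(O₂) = 0.4119 / 4 = 0.1030 mol
V = 0.1030 × 24.0 = 2.472 L
= 2470 cm³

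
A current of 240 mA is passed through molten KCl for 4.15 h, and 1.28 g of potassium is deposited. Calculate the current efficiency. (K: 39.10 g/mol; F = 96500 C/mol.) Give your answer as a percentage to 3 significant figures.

88.1%

Q = 0.240 × 14940 = 3586 C
n(e⁻) = 3586 / 96500 = 0.03716 mol
K⁺ + e⁻ → K, so theoretical n(K) = 0.03716 mol → 1.453 g
Efficiency = 1.28 / 1.453 = 0.8809 = 88.1%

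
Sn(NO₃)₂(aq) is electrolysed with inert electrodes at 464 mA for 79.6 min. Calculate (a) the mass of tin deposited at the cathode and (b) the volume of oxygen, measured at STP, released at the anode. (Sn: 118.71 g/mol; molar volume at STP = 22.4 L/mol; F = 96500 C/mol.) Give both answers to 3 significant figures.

Q = 0.464 × 4776 = 2216 C; n(e⁻) = 2216 / 96500 = 0.02296 mol
Cathode: Sn²⁺ + 2e⁻ → Sn → n(Sn) = 0.02296/2 = 0.01148 mol → 1.36 g
Anode: 2H₂O → O₂ + 4H⁺ + 4e⁻ → n(O₂) = 0.02296/4 = 0.005740 mol → 0.129 L

1.36 g Sn; 0.129 L O₂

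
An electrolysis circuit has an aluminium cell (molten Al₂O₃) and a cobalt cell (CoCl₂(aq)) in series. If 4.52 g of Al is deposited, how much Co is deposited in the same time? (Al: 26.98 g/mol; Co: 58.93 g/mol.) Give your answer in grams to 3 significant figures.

n(Al) = 4.52 / 26.98 = 0.1675 mol
Al³⁺ + 3e⁻ → Al, so n(e⁻) = 3 × 0.1675 = 0.5025 mol
Same current for the same time ⇒ same n(e⁻) = 0.5025 mol in both cells.
Co²⁺ + 2e⁻ → Co, so n(Co) = 0.5025 / 2 = 0.2513 mol
m(Co) = 0.2513 × 58.93 = 14.8 g

14.8 g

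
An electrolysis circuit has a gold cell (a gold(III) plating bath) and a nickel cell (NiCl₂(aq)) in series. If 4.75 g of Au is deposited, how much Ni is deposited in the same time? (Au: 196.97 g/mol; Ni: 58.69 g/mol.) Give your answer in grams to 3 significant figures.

n(Au) = 4.75 / 196.97 = 0.02412 mol
Au³⁺ + 3e⁻ → Au, so n(e⁻) = 3 × 0.02412 = 0.07236 mol
Since the cells are in series, n(e⁻) in the Ni cell is also 0.07236 mol.
Ni²⁺ + 2e⁻ → Ni, so n(Ni) = 0.07236 / 2 = 0.03618 mol
m(Ni) = 0.03618 × 58.69 = 2.12 g

2.12 g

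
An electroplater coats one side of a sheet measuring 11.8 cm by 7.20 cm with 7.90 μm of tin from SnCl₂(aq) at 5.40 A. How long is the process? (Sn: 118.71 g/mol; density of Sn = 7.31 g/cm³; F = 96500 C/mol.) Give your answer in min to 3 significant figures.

2.46 min

Plated area = 11.8 × 7.20 = 84.96 cm²
Volume = 84.96 × 7.90×10⁻⁴ cm = 0.06712 cm³
m(Sn) = 0.06712 × 7.31 = 0.4906 g
n(Sn) = 0.4906 / 118.71 = 0.004133 mol; n(e⁻) = 2 × 0.004133 = 0.008266 mol
Q = 0.008266 × 96500 = 797.7 C
t = 797.7 / 5.40 = 147.7 s = 2.46 min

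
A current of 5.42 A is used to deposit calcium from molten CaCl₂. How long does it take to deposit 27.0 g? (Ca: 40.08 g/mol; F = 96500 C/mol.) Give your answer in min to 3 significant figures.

n(Ca) = 27.0 / 40.08 = 0.6737 mol
Ca²⁺ + 2e⁻ → Ca, so n(e⁻) = 2 × 0.6737 = 1.347 mol
Q = 1.347 × 96500 = 1.300×10^5 C
t = Q / I = 1.300×10^5 / 5.42 = 23990 s = 400 min

400 min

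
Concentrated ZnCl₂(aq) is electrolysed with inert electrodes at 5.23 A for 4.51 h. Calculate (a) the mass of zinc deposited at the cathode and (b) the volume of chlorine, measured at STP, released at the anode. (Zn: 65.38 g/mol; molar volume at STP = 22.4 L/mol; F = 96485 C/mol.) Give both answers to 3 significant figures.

Q = 5.23 × 16236 = 84910 C; n(e⁻) = 84910 / 96485 = 0.8800 mol
Cathode: Zn²⁺ + 2e⁻ → Zn → n(Zn) = 0.8800/2 = 0.4400 mol → 28.8 g
Anode: 2Cl⁻ → Cl₂ + 2e⁻ → n(Cl₂) = 0.8800/2 = 0.4400 mol → 9.86 L

28.8 g Zn; 9.86 L Cl₂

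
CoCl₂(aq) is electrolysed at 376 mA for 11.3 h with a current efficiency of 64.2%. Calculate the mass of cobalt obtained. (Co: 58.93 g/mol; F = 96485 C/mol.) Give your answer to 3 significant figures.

Q = 0.376 × 40680 = 15300 C
n(e⁻) = 15300 / 96485 = 0.1586 mol
Co²⁺ + 2e⁻ → Co, so theoretical m(Co) = 0.07930 × 58.93 = 4.673 g
Actual mass = 64.2% × 4.673 = 3.00 g

3.00 g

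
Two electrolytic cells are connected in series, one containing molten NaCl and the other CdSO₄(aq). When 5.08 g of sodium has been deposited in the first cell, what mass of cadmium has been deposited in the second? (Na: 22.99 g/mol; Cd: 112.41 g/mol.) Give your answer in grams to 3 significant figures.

12.4 g

n(Na) = 5.08 / 22.99 = 0.2210 mol
Na⁺ + e⁻ → Na, so n(e⁻) = 0.2210 mol
In series, the same 0.2210 mol of electrons flows through the second cell.
Cd²⁺ + 2e⁻ → Cd, so n(Cd) = 0.2210 / 2 = 0.1105 mol
m(Cd) = 0.1105 × 112.41 = 12.4 g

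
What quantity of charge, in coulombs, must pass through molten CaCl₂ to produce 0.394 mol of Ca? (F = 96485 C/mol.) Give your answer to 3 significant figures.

76000 C

Ca²⁺ + 2e⁻ → Ca, so n(e⁻) = 2 × 0.394 = 0.7880 mol
Q = 0.7880 × 96485 = 76030 C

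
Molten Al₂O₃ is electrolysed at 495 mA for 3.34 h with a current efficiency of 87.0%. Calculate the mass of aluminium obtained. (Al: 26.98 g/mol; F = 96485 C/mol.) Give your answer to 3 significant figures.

Q = 0.495 × 12024 = 5952 C
n(e⁻) = 5952 / 96485 = 0.06169 mol
Al³⁺ + 3e⁻ → Al, so theoretical m(Al) = 0.02056 × 26.98 = 0.5547 g
Actual mass = 87.0% × 0.5547 = 0.483 g

0.483 g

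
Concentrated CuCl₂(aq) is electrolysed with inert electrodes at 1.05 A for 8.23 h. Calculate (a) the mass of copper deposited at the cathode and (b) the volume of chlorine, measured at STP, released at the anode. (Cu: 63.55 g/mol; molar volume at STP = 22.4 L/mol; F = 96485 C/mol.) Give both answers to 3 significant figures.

Q = 1.05 × 29628 = 31110 C; n(e⁻) = 31110 / 96485 = 0.3224 mol
Cathode: Cu²⁺ + 2e⁻ → Cu → n(Cu) = 0.3224/2 = 0.1612 mol → 10.2 g
Anode: 2Cl⁻ → Cl₂ + 2e⁻ → n(Cl₂) = 0.3224/2 = 0.1612 mol → 3.61 L

10.2 g Cu; 3.61 L Cl₂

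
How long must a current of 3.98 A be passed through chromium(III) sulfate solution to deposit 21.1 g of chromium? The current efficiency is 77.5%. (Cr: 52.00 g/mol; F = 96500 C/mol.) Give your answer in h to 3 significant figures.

10.6 h

n(Cr) = 21.1 / 52.00 = 0.4058 mol
Cr³⁺ + 3e⁻ → Cr, so n(e⁻) = 3 × 0.4058 = 1.217 mol
Q = 1.217 × 96500 / 0.775 = 1.515×10^5 C
t = Q / I = 1.515×10^5 / 3.98 = 38070 s = 10.6 h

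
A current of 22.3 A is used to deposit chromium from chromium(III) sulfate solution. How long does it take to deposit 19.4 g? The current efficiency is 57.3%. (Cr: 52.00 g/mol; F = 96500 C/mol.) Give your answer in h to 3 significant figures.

2.35 h

n(Cr) = 19.4 / 52.00 = 0.3731 mol
Cr³⁺ + 3e⁻ → Cr, so n(e⁻) = 3 × 0.3731 = 1.119 mol
Q = 1.119 × 96500 / 0.573 = 1.885×10^5 C
t = Q / I = 1.885×10^5 / 22.3 = 8453 s = 2.35 h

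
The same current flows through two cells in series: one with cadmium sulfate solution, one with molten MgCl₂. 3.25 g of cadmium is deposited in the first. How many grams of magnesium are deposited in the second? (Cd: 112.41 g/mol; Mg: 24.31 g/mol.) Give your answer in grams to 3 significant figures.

0.703 g

n(Cd) = 3.25 / 112.41 = 0.02891 mol
Cd²⁺ + 2e⁻ → Cd, so n(e⁻) = 2 × 0.02891 = 0.05782 mol
The cells are in series, so the same charge (and hence the same n(e⁻) = 0.05782 mol) passes through both.
Mg²⁺ + 2e⁻ → Mg, so n(Mg) = 0.05782 / 2 = 0.02891 mol
m(Mg) = 0.02891 × 24.31 = 0.703 g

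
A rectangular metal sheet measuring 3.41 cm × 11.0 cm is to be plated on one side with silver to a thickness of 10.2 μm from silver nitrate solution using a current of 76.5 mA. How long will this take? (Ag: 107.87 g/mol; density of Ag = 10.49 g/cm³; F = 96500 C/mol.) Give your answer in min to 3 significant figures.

78.2 min

Plated area = 3.41 × 11.0 = 37.51 cm²
Volume = 37.51 × 10.2×10⁻⁴ cm = 0.03826 cm³
m(Ag) = 0.03826 × 10.49 = 0.4013 g
n(Ag) = 0.4013 / 107.87 = 0.003720 mol; n(e⁻) = 0.003720 mol
Q = 0.003720 × 96500 = 359.0 C
t = 359.0 / 0.0765 = 4693 s = 78.2 min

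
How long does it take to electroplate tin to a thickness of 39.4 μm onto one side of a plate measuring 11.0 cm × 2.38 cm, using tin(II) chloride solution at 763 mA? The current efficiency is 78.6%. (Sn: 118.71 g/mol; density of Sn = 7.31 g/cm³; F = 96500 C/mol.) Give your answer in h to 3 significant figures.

0.568 h

Plated area = 11.0 × 2.38 = 26.18 cm²
Volume = 26.18 × 39.4×10⁻⁴ cm = 0.1031 cm³
m(Sn) = 0.1031 × 7.31 = 0.7537 g
n(Sn) = 0.7537 / 118.71 = 0.006349 mol; n(e⁻) = 2 × 0.006349 = 0.01270 mol
Q = 0.01270 × 96500 / 0.786 = 1559 C
t = 1559 / 0.763 = 2043 s = 0.568 h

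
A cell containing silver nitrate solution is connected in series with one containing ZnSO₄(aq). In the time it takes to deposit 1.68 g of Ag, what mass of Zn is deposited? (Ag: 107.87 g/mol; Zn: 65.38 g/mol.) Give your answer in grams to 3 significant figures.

0.509 g

n(Ag) = 1.68 / 107.87 = 0.01557 mol
Ag⁺ + e⁻ → Ag, so n(e⁻) = 0.01557 mol
Since the cells are in series, n(e⁻) in the Zn cell is also 0.01557 mol.
Zn²⁺ + 2e⁻ → Zn, so n(Zn) = 0.01557 / 2 = 0.007785 mol
m(Zn) = 0.007785 × 65.38 = 0.509 g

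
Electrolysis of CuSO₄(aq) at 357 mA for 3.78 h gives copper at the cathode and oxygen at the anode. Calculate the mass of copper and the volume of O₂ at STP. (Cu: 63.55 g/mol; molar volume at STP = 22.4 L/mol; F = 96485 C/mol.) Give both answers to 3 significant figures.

1.60 g Cu; 0.282 L O₂

Q = 0.357 × 13608 = 4858 C; n(e⁻) = 4858 / 96485 = 0.05035 mol
Cathode: Cu²⁺ + 2e⁻ → Cu → n(Cu) = 0.05035/2 = 0.02518 mol → 1.60 g
Anode: 2H₂O → O₂ + 4H⁺ + 4e⁻ → n(O₂) = 0.05035/4 = 0.01259 mol → 0.282 L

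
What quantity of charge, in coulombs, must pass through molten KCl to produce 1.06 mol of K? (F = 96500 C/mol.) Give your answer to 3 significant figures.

1.02×10^5 C

K⁺ + e⁻ → K, so n(e⁻) = 1 × 1.06 = 1.060 mol
Q = 1.060 × 96500 = 1.023×10^5 C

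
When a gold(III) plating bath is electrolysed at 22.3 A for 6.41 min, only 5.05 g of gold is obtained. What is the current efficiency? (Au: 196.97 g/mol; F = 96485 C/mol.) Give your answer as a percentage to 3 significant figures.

Q = 22.3 × 384.6 = 8577 C
n(e⁻) = 8577 / 96485 = 0.08889 mol
Au³⁺ + 3e⁻ → Au, so theoretical n(Au) = 0.02963 mol → 5.836 g
Efficiency = 5.05 / 5.836 = 0.8653 = 86.5%

86.5%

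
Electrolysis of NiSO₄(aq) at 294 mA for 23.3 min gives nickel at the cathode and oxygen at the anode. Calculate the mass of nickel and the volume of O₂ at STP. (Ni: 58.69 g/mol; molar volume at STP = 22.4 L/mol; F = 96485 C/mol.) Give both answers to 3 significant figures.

0.125 g Ni; 0.0239 L O₂

Q = 0.294 × 1398 = 411.0 C; n(e⁻) = 411.0 / 96485 = 0.004260 mol
Cathode: Ni²⁺ + 2e⁻ → Ni → n(Ni) = 0.004260/2 = 0.002130 mol → 0.125 g
Anode: 2H₂O → O₂ + 4H⁺ + 4e⁻ → n(O₂) = 0.004260/4 = 0.001065 mol → 0.0239 L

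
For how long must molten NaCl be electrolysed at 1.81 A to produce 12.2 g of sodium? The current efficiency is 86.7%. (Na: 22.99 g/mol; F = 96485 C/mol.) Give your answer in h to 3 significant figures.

n(Na) = 12.2 / 22.99 = 0.5307 mol
Na⁺ + e⁻ → Na, so n(e⁻) = 0.5307 mol
Q = 0.5307 × 96485 / 0.867 = 59060 C
t = Q / I = 59060 / 1.81 = 32630 s = 9.06 h

9.06 h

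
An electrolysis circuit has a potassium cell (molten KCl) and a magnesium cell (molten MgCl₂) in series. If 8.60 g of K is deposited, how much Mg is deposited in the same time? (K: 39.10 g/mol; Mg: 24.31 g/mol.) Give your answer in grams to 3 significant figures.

2.67 g

n(K) = 8.60 / 39.10 = 0.2199 mol
K⁺ + e⁻ → K, so n(e⁻) = 0.2199 mol
Since the cells are in series, n(e⁻) in the Mg cell is also 0.2199 mol.
Mg²⁺ + 2e⁻ → Mg, so n(Mg) = 0.2199 / 2 = 0.1100 mol
m(Mg) = 0.1100 × 24.31 = 2.67 g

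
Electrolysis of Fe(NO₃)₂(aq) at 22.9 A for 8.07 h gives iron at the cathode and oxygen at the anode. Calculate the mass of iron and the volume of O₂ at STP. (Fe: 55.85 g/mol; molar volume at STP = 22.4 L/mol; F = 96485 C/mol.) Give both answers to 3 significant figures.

Q = 22.9 × 29052 = 6.653×10^5 C; n(e⁻) = 6.653×10^5 / 96485 = 6.895 mol
Cathode: Fe²⁺ + 2e⁻ → Fe → n(Fe) = 6.895/2 = 3.448 mol → 193 g
Anode: 2H₂O → O₂ + 4H⁺ + 4e⁻ → n(O₂) = 6.895/4 = 1.724 mol → 38.6 L

193 g Fe; 38.6 L O₂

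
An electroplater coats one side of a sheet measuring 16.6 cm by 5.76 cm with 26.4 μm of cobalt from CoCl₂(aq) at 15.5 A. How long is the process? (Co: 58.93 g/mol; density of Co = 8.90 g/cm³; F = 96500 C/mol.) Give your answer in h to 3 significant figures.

0.132 h

Plated area = 16.6 × 5.76 = 95.62 cm²
Volume = 95.62 × 26.4×10⁻⁴ cm = 0.2524 cm³
m(Co) = 0.2524 × 8.90 = 2.246 g
n(Co) = 2.246 / 58.93 = 0.03811 mol; n(e⁻) = 2 × 0.03811 = 0.07622 mol
Q = 0.07622 × 96500 = 7355 C
t = 7355 / 15.5 = 474.5 s = 0.132 h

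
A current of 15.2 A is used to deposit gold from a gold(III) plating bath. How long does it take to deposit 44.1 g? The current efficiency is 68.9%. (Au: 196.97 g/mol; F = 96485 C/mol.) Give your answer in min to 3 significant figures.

n(Au) = 44.1 / 196.97 = 0.2239 mol
Au³⁺ + 3e⁻ → Au, so n(e⁻) = 3 × 0.2239 = 0.6717 mol
Q = 0.6717 × 96485 / 0.689 = 94060 C
t = Q / I = 94060 / 15.2 = 6188 s = 103 min

103 min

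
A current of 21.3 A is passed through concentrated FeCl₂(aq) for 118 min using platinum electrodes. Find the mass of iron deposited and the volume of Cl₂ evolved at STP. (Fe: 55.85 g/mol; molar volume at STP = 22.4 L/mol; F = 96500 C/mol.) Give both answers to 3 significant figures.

Q = 21.3 × 7080 = 1.508×10^5 C; n(e⁻) = 1.508×10^5 / 96500 = 1.563 mol
Cathode: Fe²⁺ + 2e⁻ → Fe → n(Fe) = 1.563/2 = 0.7815 mol → 43.6 g
Anode: 2Cl⁻ → Cl₂ + 2e⁻ → n(Cl₂) = 1.563/2 = 0.7815 mol → 17.5 L

43.6 g Fe; 17.5 L Cl₂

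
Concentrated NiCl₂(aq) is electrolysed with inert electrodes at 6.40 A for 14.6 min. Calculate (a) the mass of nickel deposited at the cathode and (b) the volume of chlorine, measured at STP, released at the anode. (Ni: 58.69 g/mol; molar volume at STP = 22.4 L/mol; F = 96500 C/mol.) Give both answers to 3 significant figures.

1.70 g Ni; 0.651 L Cl₂

Q = 6.40 × 876 = 5606 C; n(e⁻) = 5606 / 96500 = 0.05809 mol
Cathode: Ni²⁺ + 2e⁻ → Ni → n(Ni) = 0.05809/2 = 0.02905 mol → 1.70 g
Anode: 2Cl⁻ → Cl₂ + 2e⁻ → n(Cl₂) = 0.05809/2 = 0.02905 mol → 0.651 L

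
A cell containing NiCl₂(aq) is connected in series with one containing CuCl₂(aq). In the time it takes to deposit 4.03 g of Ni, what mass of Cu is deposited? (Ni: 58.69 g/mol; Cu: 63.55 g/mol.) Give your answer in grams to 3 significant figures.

4.36 g

n(Ni) = 4.03 / 58.69 = 0.06867 mol
Ni²⁺ + 2e⁻ → Ni, so n(e⁻) = 2 × 0.06867 = 0.1373 mol
The cells are in series, so the same charge (and hence the same n(e⁻) = 0.1373 mol) passes through both.
Cu²⁺ + 2e⁻ → Cu, so n(Cu) = 0.1373 / 2 = 0.06865 mol
m(Cu) = 0.06865 × 63.55 = 4.36 g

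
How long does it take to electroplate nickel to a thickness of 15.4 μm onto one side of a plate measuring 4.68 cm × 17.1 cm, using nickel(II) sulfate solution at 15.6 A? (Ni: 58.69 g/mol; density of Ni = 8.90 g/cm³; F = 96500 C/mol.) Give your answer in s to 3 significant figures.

231 s

Plated area = 4.68 × 17.1 = 80.03 cm²
Volume = 80.03 × 15.4×10⁻⁴ cm = 0.1232 cm³
m(Ni) = 0.1232 × 8.90 = 1.096 g
n(Ni) = 1.096 / 58.69 = 0.01867 mol; n(e⁻) = 2 × 0.01867 = 0.03734 mol
Q = 0.03734 × 96500 = 3603 C
t = 3603 / 15.6 = 231.0 s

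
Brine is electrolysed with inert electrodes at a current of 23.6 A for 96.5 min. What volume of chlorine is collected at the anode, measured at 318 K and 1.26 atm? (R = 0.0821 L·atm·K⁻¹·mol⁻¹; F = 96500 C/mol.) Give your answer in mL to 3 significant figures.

14700 mL

Q = It = 23.6 × 5790 = 1.366×10^5 C
n(e⁻) = Q/F = 1.366×10^5/96500 = 1.416 mol
2Cl⁻ → Cl₂ + 2e⁻, so n(Cl₂) = 1.416 / 2 = 0.7080 mol
V = nRT/P = 0.7080 × 0.0821 × 318 / 1.26 = 14.67 L
= 14700 mL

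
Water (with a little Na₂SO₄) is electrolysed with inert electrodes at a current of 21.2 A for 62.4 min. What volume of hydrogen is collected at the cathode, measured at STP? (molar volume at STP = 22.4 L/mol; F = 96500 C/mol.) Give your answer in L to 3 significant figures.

9.21 L

Q = It = 21.2 × 3744 = 79370 C
n(e⁻) = Q/F = 79370/96500 = 0.8225 mol
2H⁺ + 2e⁻ → H₂, so n(H₂) = 0.8225 / 2 = 0.4113 mol
V = 0.4113 × 22.4 = 9.213 L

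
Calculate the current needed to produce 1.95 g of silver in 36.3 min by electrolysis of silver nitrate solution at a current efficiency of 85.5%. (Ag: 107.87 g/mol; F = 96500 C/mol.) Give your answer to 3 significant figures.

n(Ag) = 1.95 / 107.87 = 0.01808 mol
Ag⁺ + e⁻ → Ag, so n(e⁻) = 0.01808 mol
Q = 0.01808 × 96500 / 0.855 = 2041 C
I = Q / t = 2041 / 2178 s = 0.937 A

0.937 A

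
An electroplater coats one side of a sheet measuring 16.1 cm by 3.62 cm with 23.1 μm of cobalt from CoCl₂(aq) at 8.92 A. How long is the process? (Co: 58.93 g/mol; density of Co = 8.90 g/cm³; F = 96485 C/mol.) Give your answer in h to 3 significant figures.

Plated area = 16.1 × 3.62 = 58.28 cm²
Volume = 58.28 × 23.1×10⁻⁴ cm = 0.1346 cm³
m(Co) = 0.1346 × 8.90 = 1.198 g
n(Co) = 1.198 / 58.93 = 0.02033 mol; n(e⁻) = 2 × 0.02033 = 0.04066 mol
Q = 0.04066 × 96485 = 3923 C
t = 3923 / 8.92 = 439.8 s = 0.122 h

0.122 h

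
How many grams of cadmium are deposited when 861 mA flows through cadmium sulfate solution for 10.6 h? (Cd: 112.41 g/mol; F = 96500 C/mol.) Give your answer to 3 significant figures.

19.1 g

Q = 0.861 A × 38160 s = 32860 C
Moles of electrons = 32860 / 96500 = 0.3405 mol
Cd²⁺ + 2e⁻ → Cd, so n(Cd) = 0.3405 / 2 = 0.1703 mol
m = 0.1703 × 112.41 = 19.1 g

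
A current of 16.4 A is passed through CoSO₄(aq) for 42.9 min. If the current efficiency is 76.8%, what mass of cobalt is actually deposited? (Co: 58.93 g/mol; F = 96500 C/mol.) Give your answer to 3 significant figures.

9.90 g

Q = 16.4 × 2574 = 42210 C
n(e⁻) = 42210 / 96500 = 0.4374 mol
Co²⁺ + 2e⁻ → Co, so theoretical m(Co) = 0.2187 × 58.93 = 12.89 g
Actual mass = 76.8% × 12.89 = 9.90 g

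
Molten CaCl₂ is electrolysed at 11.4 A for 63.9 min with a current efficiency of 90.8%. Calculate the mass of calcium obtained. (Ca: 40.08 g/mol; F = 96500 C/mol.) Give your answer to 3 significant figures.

Q = 11.4 × 3834 = 43710 C
n(e⁻) = 43710 / 96500 = 0.4530 mol
Ca²⁺ + 2e⁻ → Ca, so theoretical m(Ca) = 0.2265 × 40.08 = 9.078 g
Actual mass = 90.8% × 9.078 = 8.24 g

8.24 g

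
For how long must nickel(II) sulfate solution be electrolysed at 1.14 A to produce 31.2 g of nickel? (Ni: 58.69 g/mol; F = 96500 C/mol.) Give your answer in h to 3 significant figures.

n(Ni) = 31.2 / 58.69 = 0.5316 mol
Ni²⁺ + 2e⁻ → Ni, so n(e⁻) = 2 × 0.5316 = 1.063 mol
Q = 1.063 × 96500 = 1.026×10^5 C
t = Q / I = 1.026×10^5 / 1.14 = 90000 s = 25.0 h

25.0 h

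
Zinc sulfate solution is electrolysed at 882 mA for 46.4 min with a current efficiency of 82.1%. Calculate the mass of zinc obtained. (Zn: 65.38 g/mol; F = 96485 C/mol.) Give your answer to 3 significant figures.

Q = 0.882 × 2784 = 2455 C
n(e⁻) = 2455 / 96485 = 0.02544 mol
Zn²⁺ + 2e⁻ → Zn, so theoretical m(Zn) = 0.01272 × 65.38 = 0.8316 g
Actual mass = 82.1% × 0.8316 = 0.683 g

0.683 g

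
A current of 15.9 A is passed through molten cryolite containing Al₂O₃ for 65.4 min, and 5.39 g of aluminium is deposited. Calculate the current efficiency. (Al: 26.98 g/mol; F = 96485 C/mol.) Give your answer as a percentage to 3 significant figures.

92.7%

Q = 15.9 × 3924 = 62390 C
n(e⁻) = 62390 / 96485 = 0.6466 mol
Al³⁺ + 3e⁻ → Al, so theoretical n(Al) = 0.2155 mol → 5.814 g
Efficiency = 5.39 / 5.814 = 0.9271 = 92.7%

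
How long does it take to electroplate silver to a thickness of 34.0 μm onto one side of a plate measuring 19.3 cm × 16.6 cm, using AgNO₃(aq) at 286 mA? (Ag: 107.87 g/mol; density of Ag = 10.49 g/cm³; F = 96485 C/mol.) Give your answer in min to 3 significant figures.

Plated area = 19.3 × 16.6 = 320.4 cm²
Volume = 320.4 × 34.0×10⁻⁴ cm = 1.089 cm³
m(Ag) = 1.089 × 10.49 = 11.42 g
n(Ag) = 11.42 / 107.87 = 0.1059 mol; n(e⁻) = 0.1059 mol
Q = 0.1059 × 96485 = 10220 C
t = 10220 / 0.286 = 35730 s = 596 min

596 min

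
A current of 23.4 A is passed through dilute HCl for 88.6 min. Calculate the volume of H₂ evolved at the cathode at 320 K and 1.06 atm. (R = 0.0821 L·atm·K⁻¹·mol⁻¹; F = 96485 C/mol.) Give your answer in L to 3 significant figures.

Q = It = 23.4 × 5316 = 1.244×10^5 C
n(e⁻) = 1.244×10^5 / 96485 = 1.289 mol
2H⁺ + 2e⁻ → H₂, so n(H₂) = 1.289 / 2 = 0.6445 mol
V = nRT/P = 0.6445 × 0.0821 × 320 / 1.06 = 15.97 L

16.0 L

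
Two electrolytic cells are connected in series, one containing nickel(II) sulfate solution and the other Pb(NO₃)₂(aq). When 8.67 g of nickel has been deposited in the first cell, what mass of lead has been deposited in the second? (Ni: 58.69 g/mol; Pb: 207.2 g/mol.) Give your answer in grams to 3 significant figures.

n(Ni) = 8.67 / 58.69 = 0.1477 mol
Ni²⁺ + 2e⁻ → Ni, so n(e⁻) = 2 × 0.1477 = 0.2954 mol
Same current for the same time ⇒ same n(e⁻) = 0.2954 mol in both cells.
Pb²⁺ + 2e⁻ → Pb, so n(Pb) = 0.2954 / 2 = 0.1477 mol
m(Pb) = 0.1477 × 207.2 = 30.6 g

30.6 g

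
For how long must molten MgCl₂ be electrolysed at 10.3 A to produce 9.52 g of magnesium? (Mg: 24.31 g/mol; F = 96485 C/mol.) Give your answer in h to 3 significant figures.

2.04 h

n(Mg) = 9.52 / 24.31 = 0.3916 mol
Mg²⁺ + 2e⁻ → Mg, so n(e⁻) = 2 × 0.3916 = 0.7832 mol
Q = 0.7832 × 96485 = 75570 C
t = Q / I = 75570 / 10.3 = 7337 s = 2.04 h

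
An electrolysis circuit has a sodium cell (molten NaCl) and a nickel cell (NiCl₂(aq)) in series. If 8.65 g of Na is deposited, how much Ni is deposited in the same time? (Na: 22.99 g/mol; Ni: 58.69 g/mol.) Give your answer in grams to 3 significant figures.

n(Na) = 8.65 / 22.99 = 0.3763 mol
Na⁺ + e⁻ → Na, so n(e⁻) = 0.3763 mol
Same current for the same time ⇒ same n(e⁻) = 0.3763 mol in both cells.
Ni²⁺ + 2e⁻ → Ni, so n(Ni) = 0.3763 / 2 = 0.1882 mol
m(Ni) = 0.1882 × 58.69 = 11.0 g

11.0 g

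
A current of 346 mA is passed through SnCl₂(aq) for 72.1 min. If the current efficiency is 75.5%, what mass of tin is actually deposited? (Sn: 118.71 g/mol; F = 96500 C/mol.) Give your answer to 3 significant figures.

Q = 0.346 × 4326 = 1497 C
n(e⁻) = 1497 / 96500 = 0.01551 mol
Sn²⁺ + 2e⁻ → Sn, so theoretical m(Sn) = 0.007755 × 118.71 = 0.9206 g
Actual mass = 75.5% × 0.9206 = 0.695 g

0.695 g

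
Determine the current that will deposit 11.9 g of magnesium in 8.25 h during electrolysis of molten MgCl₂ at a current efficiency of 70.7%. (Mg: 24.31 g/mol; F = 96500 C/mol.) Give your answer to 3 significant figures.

n(Mg) = 11.9 / 24.31 = 0.4895 mol
Mg²⁺ + 2e⁻ → Mg, so n(e⁻) = 2 × 0.4895 = 0.9790 mol
Q = 0.9790 × 96500 / 0.707 = 1.336×10^5 C
I = Q / t = 1.336×10^5 / 29700 s = 4.50 A

4.50 A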